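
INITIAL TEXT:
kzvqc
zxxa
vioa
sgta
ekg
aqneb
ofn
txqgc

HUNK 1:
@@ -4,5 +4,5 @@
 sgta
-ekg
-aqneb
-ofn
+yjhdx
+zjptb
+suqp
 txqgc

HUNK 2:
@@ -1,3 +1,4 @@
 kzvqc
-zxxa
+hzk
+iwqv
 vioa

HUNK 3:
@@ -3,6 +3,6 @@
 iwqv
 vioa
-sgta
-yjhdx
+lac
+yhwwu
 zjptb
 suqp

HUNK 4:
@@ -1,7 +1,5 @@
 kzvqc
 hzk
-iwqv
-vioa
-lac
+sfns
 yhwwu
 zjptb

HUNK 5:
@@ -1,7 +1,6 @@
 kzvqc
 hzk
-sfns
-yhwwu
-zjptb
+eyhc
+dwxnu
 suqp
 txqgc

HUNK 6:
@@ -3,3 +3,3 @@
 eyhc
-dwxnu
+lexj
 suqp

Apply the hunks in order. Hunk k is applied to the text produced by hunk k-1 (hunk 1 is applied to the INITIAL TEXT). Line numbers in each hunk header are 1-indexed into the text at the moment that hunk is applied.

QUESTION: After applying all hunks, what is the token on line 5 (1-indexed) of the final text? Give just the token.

Hunk 1: at line 4 remove [ekg,aqneb,ofn] add [yjhdx,zjptb,suqp] -> 8 lines: kzvqc zxxa vioa sgta yjhdx zjptb suqp txqgc
Hunk 2: at line 1 remove [zxxa] add [hzk,iwqv] -> 9 lines: kzvqc hzk iwqv vioa sgta yjhdx zjptb suqp txqgc
Hunk 3: at line 3 remove [sgta,yjhdx] add [lac,yhwwu] -> 9 lines: kzvqc hzk iwqv vioa lac yhwwu zjptb suqp txqgc
Hunk 4: at line 1 remove [iwqv,vioa,lac] add [sfns] -> 7 lines: kzvqc hzk sfns yhwwu zjptb suqp txqgc
Hunk 5: at line 1 remove [sfns,yhwwu,zjptb] add [eyhc,dwxnu] -> 6 lines: kzvqc hzk eyhc dwxnu suqp txqgc
Hunk 6: at line 3 remove [dwxnu] add [lexj] -> 6 lines: kzvqc hzk eyhc lexj suqp txqgc
Final line 5: suqp

Answer: suqp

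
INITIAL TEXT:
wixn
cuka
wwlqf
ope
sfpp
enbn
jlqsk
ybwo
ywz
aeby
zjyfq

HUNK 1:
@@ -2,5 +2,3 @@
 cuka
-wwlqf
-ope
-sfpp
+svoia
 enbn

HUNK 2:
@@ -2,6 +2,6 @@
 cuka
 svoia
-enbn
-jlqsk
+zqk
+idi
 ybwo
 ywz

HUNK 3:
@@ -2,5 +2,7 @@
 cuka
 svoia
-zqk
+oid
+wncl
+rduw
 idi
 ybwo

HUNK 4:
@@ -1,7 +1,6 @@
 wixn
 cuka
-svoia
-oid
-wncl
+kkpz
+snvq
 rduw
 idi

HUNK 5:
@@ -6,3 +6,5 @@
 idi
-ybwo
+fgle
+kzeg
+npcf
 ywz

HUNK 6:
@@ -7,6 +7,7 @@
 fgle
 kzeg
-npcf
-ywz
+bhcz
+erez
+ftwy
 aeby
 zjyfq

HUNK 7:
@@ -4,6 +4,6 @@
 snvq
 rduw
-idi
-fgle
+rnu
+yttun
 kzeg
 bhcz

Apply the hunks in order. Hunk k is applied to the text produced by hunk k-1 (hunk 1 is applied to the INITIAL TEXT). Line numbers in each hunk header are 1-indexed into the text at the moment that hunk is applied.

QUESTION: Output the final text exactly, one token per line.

Answer: wixn
cuka
kkpz
snvq
rduw
rnu
yttun
kzeg
bhcz
erez
ftwy
aeby
zjyfq

Derivation:
Hunk 1: at line 2 remove [wwlqf,ope,sfpp] add [svoia] -> 9 lines: wixn cuka svoia enbn jlqsk ybwo ywz aeby zjyfq
Hunk 2: at line 2 remove [enbn,jlqsk] add [zqk,idi] -> 9 lines: wixn cuka svoia zqk idi ybwo ywz aeby zjyfq
Hunk 3: at line 2 remove [zqk] add [oid,wncl,rduw] -> 11 lines: wixn cuka svoia oid wncl rduw idi ybwo ywz aeby zjyfq
Hunk 4: at line 1 remove [svoia,oid,wncl] add [kkpz,snvq] -> 10 lines: wixn cuka kkpz snvq rduw idi ybwo ywz aeby zjyfq
Hunk 5: at line 6 remove [ybwo] add [fgle,kzeg,npcf] -> 12 lines: wixn cuka kkpz snvq rduw idi fgle kzeg npcf ywz aeby zjyfq
Hunk 6: at line 7 remove [npcf,ywz] add [bhcz,erez,ftwy] -> 13 lines: wixn cuka kkpz snvq rduw idi fgle kzeg bhcz erez ftwy aeby zjyfq
Hunk 7: at line 4 remove [idi,fgle] add [rnu,yttun] -> 13 lines: wixn cuka kkpz snvq rduw rnu yttun kzeg bhcz erez ftwy aeby zjyfq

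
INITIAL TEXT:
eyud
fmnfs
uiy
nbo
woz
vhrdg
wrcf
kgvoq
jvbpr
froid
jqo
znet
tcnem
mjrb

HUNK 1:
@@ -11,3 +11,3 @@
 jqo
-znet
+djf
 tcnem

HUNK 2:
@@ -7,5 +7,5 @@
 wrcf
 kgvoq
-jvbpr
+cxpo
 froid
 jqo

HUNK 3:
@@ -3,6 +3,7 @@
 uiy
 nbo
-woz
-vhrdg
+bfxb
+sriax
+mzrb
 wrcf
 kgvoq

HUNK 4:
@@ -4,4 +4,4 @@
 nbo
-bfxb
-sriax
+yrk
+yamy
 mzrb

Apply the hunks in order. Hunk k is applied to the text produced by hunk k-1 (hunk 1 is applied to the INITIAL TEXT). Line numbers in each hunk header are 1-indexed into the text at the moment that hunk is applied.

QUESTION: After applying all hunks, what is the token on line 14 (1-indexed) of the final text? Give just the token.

Answer: tcnem

Derivation:
Hunk 1: at line 11 remove [znet] add [djf] -> 14 lines: eyud fmnfs uiy nbo woz vhrdg wrcf kgvoq jvbpr froid jqo djf tcnem mjrb
Hunk 2: at line 7 remove [jvbpr] add [cxpo] -> 14 lines: eyud fmnfs uiy nbo woz vhrdg wrcf kgvoq cxpo froid jqo djf tcnem mjrb
Hunk 3: at line 3 remove [woz,vhrdg] add [bfxb,sriax,mzrb] -> 15 lines: eyud fmnfs uiy nbo bfxb sriax mzrb wrcf kgvoq cxpo froid jqo djf tcnem mjrb
Hunk 4: at line 4 remove [bfxb,sriax] add [yrk,yamy] -> 15 lines: eyud fmnfs uiy nbo yrk yamy mzrb wrcf kgvoq cxpo froid jqo djf tcnem mjrb
Final line 14: tcnem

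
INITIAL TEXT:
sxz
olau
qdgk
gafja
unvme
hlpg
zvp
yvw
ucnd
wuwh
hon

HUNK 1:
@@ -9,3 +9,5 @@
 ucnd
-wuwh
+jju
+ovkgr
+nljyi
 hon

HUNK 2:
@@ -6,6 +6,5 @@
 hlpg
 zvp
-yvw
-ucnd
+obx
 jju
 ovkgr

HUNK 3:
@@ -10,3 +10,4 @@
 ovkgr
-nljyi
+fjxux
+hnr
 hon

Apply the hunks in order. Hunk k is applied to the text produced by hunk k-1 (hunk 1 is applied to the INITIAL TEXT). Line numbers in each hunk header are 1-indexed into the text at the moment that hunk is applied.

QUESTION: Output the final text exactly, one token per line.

Answer: sxz
olau
qdgk
gafja
unvme
hlpg
zvp
obx
jju
ovkgr
fjxux
hnr
hon

Derivation:
Hunk 1: at line 9 remove [wuwh] add [jju,ovkgr,nljyi] -> 13 lines: sxz olau qdgk gafja unvme hlpg zvp yvw ucnd jju ovkgr nljyi hon
Hunk 2: at line 6 remove [yvw,ucnd] add [obx] -> 12 lines: sxz olau qdgk gafja unvme hlpg zvp obx jju ovkgr nljyi hon
Hunk 3: at line 10 remove [nljyi] add [fjxux,hnr] -> 13 lines: sxz olau qdgk gafja unvme hlpg zvp obx jju ovkgr fjxux hnr hon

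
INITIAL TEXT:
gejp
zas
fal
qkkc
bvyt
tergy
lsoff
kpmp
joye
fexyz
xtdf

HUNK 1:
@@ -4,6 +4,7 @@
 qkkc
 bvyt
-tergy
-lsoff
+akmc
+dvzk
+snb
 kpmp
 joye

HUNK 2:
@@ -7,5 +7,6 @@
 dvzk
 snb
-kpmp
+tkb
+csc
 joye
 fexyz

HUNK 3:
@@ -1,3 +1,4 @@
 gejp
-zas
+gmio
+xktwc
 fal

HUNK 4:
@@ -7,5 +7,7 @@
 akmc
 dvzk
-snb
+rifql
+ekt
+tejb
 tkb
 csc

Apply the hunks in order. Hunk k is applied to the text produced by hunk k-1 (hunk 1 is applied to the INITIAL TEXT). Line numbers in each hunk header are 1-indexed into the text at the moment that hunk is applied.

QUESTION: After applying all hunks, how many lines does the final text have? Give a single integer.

Hunk 1: at line 4 remove [tergy,lsoff] add [akmc,dvzk,snb] -> 12 lines: gejp zas fal qkkc bvyt akmc dvzk snb kpmp joye fexyz xtdf
Hunk 2: at line 7 remove [kpmp] add [tkb,csc] -> 13 lines: gejp zas fal qkkc bvyt akmc dvzk snb tkb csc joye fexyz xtdf
Hunk 3: at line 1 remove [zas] add [gmio,xktwc] -> 14 lines: gejp gmio xktwc fal qkkc bvyt akmc dvzk snb tkb csc joye fexyz xtdf
Hunk 4: at line 7 remove [snb] add [rifql,ekt,tejb] -> 16 lines: gejp gmio xktwc fal qkkc bvyt akmc dvzk rifql ekt tejb tkb csc joye fexyz xtdf
Final line count: 16

Answer: 16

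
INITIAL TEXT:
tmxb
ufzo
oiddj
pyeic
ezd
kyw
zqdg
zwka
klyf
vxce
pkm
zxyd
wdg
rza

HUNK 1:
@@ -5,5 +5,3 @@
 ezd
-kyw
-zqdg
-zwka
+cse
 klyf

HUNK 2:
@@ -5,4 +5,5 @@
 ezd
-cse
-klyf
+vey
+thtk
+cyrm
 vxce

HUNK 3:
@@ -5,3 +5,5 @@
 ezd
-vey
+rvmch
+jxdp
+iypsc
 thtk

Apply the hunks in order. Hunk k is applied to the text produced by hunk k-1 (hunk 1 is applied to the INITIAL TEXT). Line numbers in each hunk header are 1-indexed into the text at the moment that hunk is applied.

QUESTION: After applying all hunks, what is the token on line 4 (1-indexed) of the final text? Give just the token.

Answer: pyeic

Derivation:
Hunk 1: at line 5 remove [kyw,zqdg,zwka] add [cse] -> 12 lines: tmxb ufzo oiddj pyeic ezd cse klyf vxce pkm zxyd wdg rza
Hunk 2: at line 5 remove [cse,klyf] add [vey,thtk,cyrm] -> 13 lines: tmxb ufzo oiddj pyeic ezd vey thtk cyrm vxce pkm zxyd wdg rza
Hunk 3: at line 5 remove [vey] add [rvmch,jxdp,iypsc] -> 15 lines: tmxb ufzo oiddj pyeic ezd rvmch jxdp iypsc thtk cyrm vxce pkm zxyd wdg rza
Final line 4: pyeic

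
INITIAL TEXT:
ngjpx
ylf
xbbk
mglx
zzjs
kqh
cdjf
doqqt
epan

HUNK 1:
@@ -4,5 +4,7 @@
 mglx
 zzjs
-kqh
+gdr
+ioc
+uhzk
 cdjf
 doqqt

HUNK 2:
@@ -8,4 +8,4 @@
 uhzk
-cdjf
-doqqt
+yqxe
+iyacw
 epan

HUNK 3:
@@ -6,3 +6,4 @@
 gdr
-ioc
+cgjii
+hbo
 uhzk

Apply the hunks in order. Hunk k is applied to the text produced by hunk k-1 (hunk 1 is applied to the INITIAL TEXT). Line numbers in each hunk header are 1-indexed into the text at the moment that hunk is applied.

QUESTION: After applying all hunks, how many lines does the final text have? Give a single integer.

Hunk 1: at line 4 remove [kqh] add [gdr,ioc,uhzk] -> 11 lines: ngjpx ylf xbbk mglx zzjs gdr ioc uhzk cdjf doqqt epan
Hunk 2: at line 8 remove [cdjf,doqqt] add [yqxe,iyacw] -> 11 lines: ngjpx ylf xbbk mglx zzjs gdr ioc uhzk yqxe iyacw epan
Hunk 3: at line 6 remove [ioc] add [cgjii,hbo] -> 12 lines: ngjpx ylf xbbk mglx zzjs gdr cgjii hbo uhzk yqxe iyacw epan
Final line count: 12

Answer: 12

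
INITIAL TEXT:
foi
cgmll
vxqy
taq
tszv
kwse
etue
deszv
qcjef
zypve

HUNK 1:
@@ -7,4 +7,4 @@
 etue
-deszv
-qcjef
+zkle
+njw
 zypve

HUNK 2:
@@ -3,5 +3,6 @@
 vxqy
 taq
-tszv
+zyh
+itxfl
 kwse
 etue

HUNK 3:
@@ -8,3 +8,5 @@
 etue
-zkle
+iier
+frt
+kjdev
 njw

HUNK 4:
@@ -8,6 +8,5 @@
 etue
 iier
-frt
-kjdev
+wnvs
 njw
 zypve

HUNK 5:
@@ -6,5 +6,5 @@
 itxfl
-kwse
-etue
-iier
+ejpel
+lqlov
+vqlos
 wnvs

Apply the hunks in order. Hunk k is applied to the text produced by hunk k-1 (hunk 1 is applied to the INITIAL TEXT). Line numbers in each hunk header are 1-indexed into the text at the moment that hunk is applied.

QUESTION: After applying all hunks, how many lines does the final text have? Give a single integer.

Hunk 1: at line 7 remove [deszv,qcjef] add [zkle,njw] -> 10 lines: foi cgmll vxqy taq tszv kwse etue zkle njw zypve
Hunk 2: at line 3 remove [tszv] add [zyh,itxfl] -> 11 lines: foi cgmll vxqy taq zyh itxfl kwse etue zkle njw zypve
Hunk 3: at line 8 remove [zkle] add [iier,frt,kjdev] -> 13 lines: foi cgmll vxqy taq zyh itxfl kwse etue iier frt kjdev njw zypve
Hunk 4: at line 8 remove [frt,kjdev] add [wnvs] -> 12 lines: foi cgmll vxqy taq zyh itxfl kwse etue iier wnvs njw zypve
Hunk 5: at line 6 remove [kwse,etue,iier] add [ejpel,lqlov,vqlos] -> 12 lines: foi cgmll vxqy taq zyh itxfl ejpel lqlov vqlos wnvs njw zypve
Final line count: 12

Answer: 12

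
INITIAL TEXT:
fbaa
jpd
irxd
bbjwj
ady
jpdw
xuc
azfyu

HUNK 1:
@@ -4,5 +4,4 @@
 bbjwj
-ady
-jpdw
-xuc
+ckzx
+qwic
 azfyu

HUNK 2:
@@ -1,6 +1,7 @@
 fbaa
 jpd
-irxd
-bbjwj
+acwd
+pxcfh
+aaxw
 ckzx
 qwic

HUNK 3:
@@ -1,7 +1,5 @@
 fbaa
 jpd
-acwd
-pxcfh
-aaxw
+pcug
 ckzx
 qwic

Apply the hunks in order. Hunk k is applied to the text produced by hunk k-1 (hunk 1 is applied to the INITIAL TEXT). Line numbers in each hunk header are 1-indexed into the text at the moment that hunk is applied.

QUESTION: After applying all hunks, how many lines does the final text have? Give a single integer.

Answer: 6

Derivation:
Hunk 1: at line 4 remove [ady,jpdw,xuc] add [ckzx,qwic] -> 7 lines: fbaa jpd irxd bbjwj ckzx qwic azfyu
Hunk 2: at line 1 remove [irxd,bbjwj] add [acwd,pxcfh,aaxw] -> 8 lines: fbaa jpd acwd pxcfh aaxw ckzx qwic azfyu
Hunk 3: at line 1 remove [acwd,pxcfh,aaxw] add [pcug] -> 6 lines: fbaa jpd pcug ckzx qwic azfyu
Final line count: 6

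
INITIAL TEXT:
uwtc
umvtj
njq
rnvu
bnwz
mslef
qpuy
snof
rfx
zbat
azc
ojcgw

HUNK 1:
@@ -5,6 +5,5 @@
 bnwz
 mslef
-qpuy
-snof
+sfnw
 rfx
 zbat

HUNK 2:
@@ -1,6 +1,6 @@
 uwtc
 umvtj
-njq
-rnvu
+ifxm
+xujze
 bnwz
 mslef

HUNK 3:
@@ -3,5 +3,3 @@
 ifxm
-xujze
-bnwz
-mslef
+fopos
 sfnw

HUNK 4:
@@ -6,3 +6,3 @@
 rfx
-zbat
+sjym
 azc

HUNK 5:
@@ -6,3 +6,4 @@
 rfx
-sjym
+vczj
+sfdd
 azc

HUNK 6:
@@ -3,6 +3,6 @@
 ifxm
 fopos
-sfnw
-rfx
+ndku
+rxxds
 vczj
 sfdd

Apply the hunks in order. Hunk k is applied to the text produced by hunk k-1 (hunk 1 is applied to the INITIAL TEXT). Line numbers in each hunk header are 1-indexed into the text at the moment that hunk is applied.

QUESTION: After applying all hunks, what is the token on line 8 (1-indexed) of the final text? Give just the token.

Hunk 1: at line 5 remove [qpuy,snof] add [sfnw] -> 11 lines: uwtc umvtj njq rnvu bnwz mslef sfnw rfx zbat azc ojcgw
Hunk 2: at line 1 remove [njq,rnvu] add [ifxm,xujze] -> 11 lines: uwtc umvtj ifxm xujze bnwz mslef sfnw rfx zbat azc ojcgw
Hunk 3: at line 3 remove [xujze,bnwz,mslef] add [fopos] -> 9 lines: uwtc umvtj ifxm fopos sfnw rfx zbat azc ojcgw
Hunk 4: at line 6 remove [zbat] add [sjym] -> 9 lines: uwtc umvtj ifxm fopos sfnw rfx sjym azc ojcgw
Hunk 5: at line 6 remove [sjym] add [vczj,sfdd] -> 10 lines: uwtc umvtj ifxm fopos sfnw rfx vczj sfdd azc ojcgw
Hunk 6: at line 3 remove [sfnw,rfx] add [ndku,rxxds] -> 10 lines: uwtc umvtj ifxm fopos ndku rxxds vczj sfdd azc ojcgw
Final line 8: sfdd

Answer: sfdd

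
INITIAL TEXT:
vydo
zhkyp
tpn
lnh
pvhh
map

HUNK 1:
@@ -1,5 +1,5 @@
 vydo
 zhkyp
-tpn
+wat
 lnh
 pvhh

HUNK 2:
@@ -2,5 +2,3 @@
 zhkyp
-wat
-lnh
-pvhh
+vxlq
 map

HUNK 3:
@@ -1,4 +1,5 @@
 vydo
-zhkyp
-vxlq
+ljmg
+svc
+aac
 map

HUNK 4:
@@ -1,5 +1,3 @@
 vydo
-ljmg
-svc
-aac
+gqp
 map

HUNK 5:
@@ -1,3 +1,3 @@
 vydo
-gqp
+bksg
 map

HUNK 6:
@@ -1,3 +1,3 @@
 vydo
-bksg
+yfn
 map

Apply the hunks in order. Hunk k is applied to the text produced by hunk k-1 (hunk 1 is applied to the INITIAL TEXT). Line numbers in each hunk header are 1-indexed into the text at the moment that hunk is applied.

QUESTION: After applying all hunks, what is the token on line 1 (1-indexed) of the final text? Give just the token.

Answer: vydo

Derivation:
Hunk 1: at line 1 remove [tpn] add [wat] -> 6 lines: vydo zhkyp wat lnh pvhh map
Hunk 2: at line 2 remove [wat,lnh,pvhh] add [vxlq] -> 4 lines: vydo zhkyp vxlq map
Hunk 3: at line 1 remove [zhkyp,vxlq] add [ljmg,svc,aac] -> 5 lines: vydo ljmg svc aac map
Hunk 4: at line 1 remove [ljmg,svc,aac] add [gqp] -> 3 lines: vydo gqp map
Hunk 5: at line 1 remove [gqp] add [bksg] -> 3 lines: vydo bksg map
Hunk 6: at line 1 remove [bksg] add [yfn] -> 3 lines: vydo yfn map
Final line 1: vydo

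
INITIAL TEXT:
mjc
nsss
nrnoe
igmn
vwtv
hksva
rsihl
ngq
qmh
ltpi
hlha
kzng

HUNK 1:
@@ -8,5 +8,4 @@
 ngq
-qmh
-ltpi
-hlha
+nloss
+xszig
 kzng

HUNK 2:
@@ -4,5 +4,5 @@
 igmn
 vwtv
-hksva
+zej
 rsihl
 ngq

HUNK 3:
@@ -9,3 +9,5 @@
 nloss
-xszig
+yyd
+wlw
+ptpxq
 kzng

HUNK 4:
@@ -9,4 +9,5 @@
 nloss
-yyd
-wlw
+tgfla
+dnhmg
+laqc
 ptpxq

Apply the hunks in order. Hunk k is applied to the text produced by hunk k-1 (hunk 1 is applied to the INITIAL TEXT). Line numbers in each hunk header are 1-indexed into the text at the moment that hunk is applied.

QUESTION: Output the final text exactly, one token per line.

Hunk 1: at line 8 remove [qmh,ltpi,hlha] add [nloss,xszig] -> 11 lines: mjc nsss nrnoe igmn vwtv hksva rsihl ngq nloss xszig kzng
Hunk 2: at line 4 remove [hksva] add [zej] -> 11 lines: mjc nsss nrnoe igmn vwtv zej rsihl ngq nloss xszig kzng
Hunk 3: at line 9 remove [xszig] add [yyd,wlw,ptpxq] -> 13 lines: mjc nsss nrnoe igmn vwtv zej rsihl ngq nloss yyd wlw ptpxq kzng
Hunk 4: at line 9 remove [yyd,wlw] add [tgfla,dnhmg,laqc] -> 14 lines: mjc nsss nrnoe igmn vwtv zej rsihl ngq nloss tgfla dnhmg laqc ptpxq kzng

Answer: mjc
nsss
nrnoe
igmn
vwtv
zej
rsihl
ngq
nloss
tgfla
dnhmg
laqc
ptpxq
kzng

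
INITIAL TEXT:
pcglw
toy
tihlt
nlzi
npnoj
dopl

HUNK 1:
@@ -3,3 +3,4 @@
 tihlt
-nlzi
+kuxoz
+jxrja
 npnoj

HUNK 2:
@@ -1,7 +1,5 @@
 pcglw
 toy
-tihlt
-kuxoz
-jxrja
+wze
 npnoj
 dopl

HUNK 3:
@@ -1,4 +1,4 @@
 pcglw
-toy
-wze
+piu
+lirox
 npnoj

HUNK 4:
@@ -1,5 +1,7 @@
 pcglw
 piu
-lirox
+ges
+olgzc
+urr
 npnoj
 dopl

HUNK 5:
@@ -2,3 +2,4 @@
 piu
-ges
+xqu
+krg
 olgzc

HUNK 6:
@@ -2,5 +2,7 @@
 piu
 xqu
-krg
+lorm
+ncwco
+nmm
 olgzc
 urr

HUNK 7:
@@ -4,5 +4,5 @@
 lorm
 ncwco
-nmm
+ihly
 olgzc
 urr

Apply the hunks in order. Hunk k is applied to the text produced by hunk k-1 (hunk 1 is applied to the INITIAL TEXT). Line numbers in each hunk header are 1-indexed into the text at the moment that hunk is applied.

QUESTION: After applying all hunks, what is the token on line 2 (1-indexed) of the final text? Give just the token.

Hunk 1: at line 3 remove [nlzi] add [kuxoz,jxrja] -> 7 lines: pcglw toy tihlt kuxoz jxrja npnoj dopl
Hunk 2: at line 1 remove [tihlt,kuxoz,jxrja] add [wze] -> 5 lines: pcglw toy wze npnoj dopl
Hunk 3: at line 1 remove [toy,wze] add [piu,lirox] -> 5 lines: pcglw piu lirox npnoj dopl
Hunk 4: at line 1 remove [lirox] add [ges,olgzc,urr] -> 7 lines: pcglw piu ges olgzc urr npnoj dopl
Hunk 5: at line 2 remove [ges] add [xqu,krg] -> 8 lines: pcglw piu xqu krg olgzc urr npnoj dopl
Hunk 6: at line 2 remove [krg] add [lorm,ncwco,nmm] -> 10 lines: pcglw piu xqu lorm ncwco nmm olgzc urr npnoj dopl
Hunk 7: at line 4 remove [nmm] add [ihly] -> 10 lines: pcglw piu xqu lorm ncwco ihly olgzc urr npnoj dopl
Final line 2: piu

Answer: piu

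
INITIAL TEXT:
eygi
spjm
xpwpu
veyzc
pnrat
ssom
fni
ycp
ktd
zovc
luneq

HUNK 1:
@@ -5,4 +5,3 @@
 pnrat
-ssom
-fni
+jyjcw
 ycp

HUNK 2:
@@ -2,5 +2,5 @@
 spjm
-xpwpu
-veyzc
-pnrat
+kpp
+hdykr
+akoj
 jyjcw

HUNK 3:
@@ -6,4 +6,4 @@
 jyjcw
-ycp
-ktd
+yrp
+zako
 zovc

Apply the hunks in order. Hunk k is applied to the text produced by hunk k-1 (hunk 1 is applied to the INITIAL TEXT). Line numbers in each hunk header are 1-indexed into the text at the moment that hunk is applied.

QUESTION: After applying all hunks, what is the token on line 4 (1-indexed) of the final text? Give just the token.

Answer: hdykr

Derivation:
Hunk 1: at line 5 remove [ssom,fni] add [jyjcw] -> 10 lines: eygi spjm xpwpu veyzc pnrat jyjcw ycp ktd zovc luneq
Hunk 2: at line 2 remove [xpwpu,veyzc,pnrat] add [kpp,hdykr,akoj] -> 10 lines: eygi spjm kpp hdykr akoj jyjcw ycp ktd zovc luneq
Hunk 3: at line 6 remove [ycp,ktd] add [yrp,zako] -> 10 lines: eygi spjm kpp hdykr akoj jyjcw yrp zako zovc luneq
Final line 4: hdykr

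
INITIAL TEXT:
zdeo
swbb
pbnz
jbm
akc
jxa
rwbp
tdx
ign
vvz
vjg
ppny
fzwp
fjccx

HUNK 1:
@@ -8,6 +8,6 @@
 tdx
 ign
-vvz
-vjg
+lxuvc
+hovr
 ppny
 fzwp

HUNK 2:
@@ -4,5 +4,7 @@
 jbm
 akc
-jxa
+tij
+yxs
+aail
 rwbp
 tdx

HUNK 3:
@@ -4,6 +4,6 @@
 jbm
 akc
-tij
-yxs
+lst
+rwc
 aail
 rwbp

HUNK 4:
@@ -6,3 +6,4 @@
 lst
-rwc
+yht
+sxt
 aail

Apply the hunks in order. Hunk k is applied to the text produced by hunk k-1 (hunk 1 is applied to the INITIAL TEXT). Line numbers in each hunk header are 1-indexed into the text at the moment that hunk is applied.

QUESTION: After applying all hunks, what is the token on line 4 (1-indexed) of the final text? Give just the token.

Hunk 1: at line 8 remove [vvz,vjg] add [lxuvc,hovr] -> 14 lines: zdeo swbb pbnz jbm akc jxa rwbp tdx ign lxuvc hovr ppny fzwp fjccx
Hunk 2: at line 4 remove [jxa] add [tij,yxs,aail] -> 16 lines: zdeo swbb pbnz jbm akc tij yxs aail rwbp tdx ign lxuvc hovr ppny fzwp fjccx
Hunk 3: at line 4 remove [tij,yxs] add [lst,rwc] -> 16 lines: zdeo swbb pbnz jbm akc lst rwc aail rwbp tdx ign lxuvc hovr ppny fzwp fjccx
Hunk 4: at line 6 remove [rwc] add [yht,sxt] -> 17 lines: zdeo swbb pbnz jbm akc lst yht sxt aail rwbp tdx ign lxuvc hovr ppny fzwp fjccx
Final line 4: jbm

Answer: jbm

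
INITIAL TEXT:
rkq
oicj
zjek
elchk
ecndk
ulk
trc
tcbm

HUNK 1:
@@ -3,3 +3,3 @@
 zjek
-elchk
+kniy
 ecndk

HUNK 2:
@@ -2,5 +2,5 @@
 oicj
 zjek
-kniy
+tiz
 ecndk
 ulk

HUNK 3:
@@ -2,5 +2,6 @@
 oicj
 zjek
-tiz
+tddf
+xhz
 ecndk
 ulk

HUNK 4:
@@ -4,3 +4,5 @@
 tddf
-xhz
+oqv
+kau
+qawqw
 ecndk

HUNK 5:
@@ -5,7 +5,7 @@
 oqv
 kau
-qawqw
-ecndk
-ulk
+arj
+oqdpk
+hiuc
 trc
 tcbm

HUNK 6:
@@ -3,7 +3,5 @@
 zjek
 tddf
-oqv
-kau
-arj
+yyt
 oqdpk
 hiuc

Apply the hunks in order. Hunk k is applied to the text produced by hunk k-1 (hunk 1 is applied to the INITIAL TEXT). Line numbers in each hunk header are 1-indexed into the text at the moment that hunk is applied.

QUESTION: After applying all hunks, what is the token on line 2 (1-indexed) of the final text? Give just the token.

Answer: oicj

Derivation:
Hunk 1: at line 3 remove [elchk] add [kniy] -> 8 lines: rkq oicj zjek kniy ecndk ulk trc tcbm
Hunk 2: at line 2 remove [kniy] add [tiz] -> 8 lines: rkq oicj zjek tiz ecndk ulk trc tcbm
Hunk 3: at line 2 remove [tiz] add [tddf,xhz] -> 9 lines: rkq oicj zjek tddf xhz ecndk ulk trc tcbm
Hunk 4: at line 4 remove [xhz] add [oqv,kau,qawqw] -> 11 lines: rkq oicj zjek tddf oqv kau qawqw ecndk ulk trc tcbm
Hunk 5: at line 5 remove [qawqw,ecndk,ulk] add [arj,oqdpk,hiuc] -> 11 lines: rkq oicj zjek tddf oqv kau arj oqdpk hiuc trc tcbm
Hunk 6: at line 3 remove [oqv,kau,arj] add [yyt] -> 9 lines: rkq oicj zjek tddf yyt oqdpk hiuc trc tcbm
Final line 2: oicj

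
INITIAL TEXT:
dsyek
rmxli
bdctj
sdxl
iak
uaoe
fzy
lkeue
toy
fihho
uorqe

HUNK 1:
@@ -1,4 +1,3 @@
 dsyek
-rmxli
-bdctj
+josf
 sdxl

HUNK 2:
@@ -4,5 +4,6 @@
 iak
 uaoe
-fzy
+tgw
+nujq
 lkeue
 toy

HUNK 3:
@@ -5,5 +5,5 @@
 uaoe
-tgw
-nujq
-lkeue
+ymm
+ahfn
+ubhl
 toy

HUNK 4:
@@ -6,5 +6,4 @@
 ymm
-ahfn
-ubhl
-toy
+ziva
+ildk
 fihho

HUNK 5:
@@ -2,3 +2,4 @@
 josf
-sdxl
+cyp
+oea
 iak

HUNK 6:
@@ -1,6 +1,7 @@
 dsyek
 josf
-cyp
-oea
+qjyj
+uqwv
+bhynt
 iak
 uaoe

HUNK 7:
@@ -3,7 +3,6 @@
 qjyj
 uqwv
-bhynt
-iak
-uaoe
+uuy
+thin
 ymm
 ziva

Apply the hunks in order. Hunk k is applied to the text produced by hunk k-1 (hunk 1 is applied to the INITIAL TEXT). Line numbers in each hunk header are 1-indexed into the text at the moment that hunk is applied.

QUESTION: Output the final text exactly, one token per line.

Answer: dsyek
josf
qjyj
uqwv
uuy
thin
ymm
ziva
ildk
fihho
uorqe

Derivation:
Hunk 1: at line 1 remove [rmxli,bdctj] add [josf] -> 10 lines: dsyek josf sdxl iak uaoe fzy lkeue toy fihho uorqe
Hunk 2: at line 4 remove [fzy] add [tgw,nujq] -> 11 lines: dsyek josf sdxl iak uaoe tgw nujq lkeue toy fihho uorqe
Hunk 3: at line 5 remove [tgw,nujq,lkeue] add [ymm,ahfn,ubhl] -> 11 lines: dsyek josf sdxl iak uaoe ymm ahfn ubhl toy fihho uorqe
Hunk 4: at line 6 remove [ahfn,ubhl,toy] add [ziva,ildk] -> 10 lines: dsyek josf sdxl iak uaoe ymm ziva ildk fihho uorqe
Hunk 5: at line 2 remove [sdxl] add [cyp,oea] -> 11 lines: dsyek josf cyp oea iak uaoe ymm ziva ildk fihho uorqe
Hunk 6: at line 1 remove [cyp,oea] add [qjyj,uqwv,bhynt] -> 12 lines: dsyek josf qjyj uqwv bhynt iak uaoe ymm ziva ildk fihho uorqe
Hunk 7: at line 3 remove [bhynt,iak,uaoe] add [uuy,thin] -> 11 lines: dsyek josf qjyj uqwv uuy thin ymm ziva ildk fihho uorqe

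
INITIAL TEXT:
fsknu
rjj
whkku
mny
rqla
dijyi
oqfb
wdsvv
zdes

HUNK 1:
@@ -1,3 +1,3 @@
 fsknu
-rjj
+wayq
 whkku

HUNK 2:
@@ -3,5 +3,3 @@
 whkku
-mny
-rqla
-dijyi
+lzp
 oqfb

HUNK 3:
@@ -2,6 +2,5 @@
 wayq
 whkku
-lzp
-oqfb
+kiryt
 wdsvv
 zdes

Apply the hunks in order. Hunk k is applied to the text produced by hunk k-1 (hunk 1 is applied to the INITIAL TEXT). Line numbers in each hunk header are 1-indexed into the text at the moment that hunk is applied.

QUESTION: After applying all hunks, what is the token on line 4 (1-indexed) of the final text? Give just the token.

Answer: kiryt

Derivation:
Hunk 1: at line 1 remove [rjj] add [wayq] -> 9 lines: fsknu wayq whkku mny rqla dijyi oqfb wdsvv zdes
Hunk 2: at line 3 remove [mny,rqla,dijyi] add [lzp] -> 7 lines: fsknu wayq whkku lzp oqfb wdsvv zdes
Hunk 3: at line 2 remove [lzp,oqfb] add [kiryt] -> 6 lines: fsknu wayq whkku kiryt wdsvv zdes
Final line 4: kiryt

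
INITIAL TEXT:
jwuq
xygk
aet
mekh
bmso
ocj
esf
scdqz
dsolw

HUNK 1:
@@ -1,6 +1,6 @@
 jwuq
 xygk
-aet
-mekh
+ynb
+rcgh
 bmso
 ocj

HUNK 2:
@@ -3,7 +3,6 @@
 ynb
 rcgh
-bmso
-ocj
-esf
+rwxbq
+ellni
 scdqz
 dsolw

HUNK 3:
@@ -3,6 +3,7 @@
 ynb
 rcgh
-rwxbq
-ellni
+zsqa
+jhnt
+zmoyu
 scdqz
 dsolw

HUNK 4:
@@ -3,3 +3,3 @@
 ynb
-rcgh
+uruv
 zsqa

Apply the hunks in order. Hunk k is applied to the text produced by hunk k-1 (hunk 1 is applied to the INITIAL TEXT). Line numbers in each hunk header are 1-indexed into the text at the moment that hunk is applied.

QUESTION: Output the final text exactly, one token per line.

Answer: jwuq
xygk
ynb
uruv
zsqa
jhnt
zmoyu
scdqz
dsolw

Derivation:
Hunk 1: at line 1 remove [aet,mekh] add [ynb,rcgh] -> 9 lines: jwuq xygk ynb rcgh bmso ocj esf scdqz dsolw
Hunk 2: at line 3 remove [bmso,ocj,esf] add [rwxbq,ellni] -> 8 lines: jwuq xygk ynb rcgh rwxbq ellni scdqz dsolw
Hunk 3: at line 3 remove [rwxbq,ellni] add [zsqa,jhnt,zmoyu] -> 9 lines: jwuq xygk ynb rcgh zsqa jhnt zmoyu scdqz dsolw
Hunk 4: at line 3 remove [rcgh] add [uruv] -> 9 lines: jwuq xygk ynb uruv zsqa jhnt zmoyu scdqz dsolw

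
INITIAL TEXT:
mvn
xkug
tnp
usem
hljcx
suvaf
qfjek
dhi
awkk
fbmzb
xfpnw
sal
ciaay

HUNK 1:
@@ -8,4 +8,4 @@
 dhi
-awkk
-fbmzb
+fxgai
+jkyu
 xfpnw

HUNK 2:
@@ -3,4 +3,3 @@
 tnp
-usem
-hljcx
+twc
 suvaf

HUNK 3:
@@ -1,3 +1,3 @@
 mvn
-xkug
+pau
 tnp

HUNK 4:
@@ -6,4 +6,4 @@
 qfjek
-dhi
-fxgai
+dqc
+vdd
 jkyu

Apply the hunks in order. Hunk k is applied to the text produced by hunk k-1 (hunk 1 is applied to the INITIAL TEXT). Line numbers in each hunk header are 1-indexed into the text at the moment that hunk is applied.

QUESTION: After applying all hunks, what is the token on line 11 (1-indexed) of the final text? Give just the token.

Answer: sal

Derivation:
Hunk 1: at line 8 remove [awkk,fbmzb] add [fxgai,jkyu] -> 13 lines: mvn xkug tnp usem hljcx suvaf qfjek dhi fxgai jkyu xfpnw sal ciaay
Hunk 2: at line 3 remove [usem,hljcx] add [twc] -> 12 lines: mvn xkug tnp twc suvaf qfjek dhi fxgai jkyu xfpnw sal ciaay
Hunk 3: at line 1 remove [xkug] add [pau] -> 12 lines: mvn pau tnp twc suvaf qfjek dhi fxgai jkyu xfpnw sal ciaay
Hunk 4: at line 6 remove [dhi,fxgai] add [dqc,vdd] -> 12 lines: mvn pau tnp twc suvaf qfjek dqc vdd jkyu xfpnw sal ciaay
Final line 11: sal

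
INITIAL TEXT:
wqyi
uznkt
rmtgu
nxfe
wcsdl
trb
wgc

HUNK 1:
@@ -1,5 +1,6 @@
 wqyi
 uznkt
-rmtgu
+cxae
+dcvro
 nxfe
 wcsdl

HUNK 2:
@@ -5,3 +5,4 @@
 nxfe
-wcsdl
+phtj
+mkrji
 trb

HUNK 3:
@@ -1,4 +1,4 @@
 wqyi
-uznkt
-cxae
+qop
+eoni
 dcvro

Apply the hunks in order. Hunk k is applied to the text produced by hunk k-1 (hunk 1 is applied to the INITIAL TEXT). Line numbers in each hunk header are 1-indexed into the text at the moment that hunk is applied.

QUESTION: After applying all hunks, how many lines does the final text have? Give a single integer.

Hunk 1: at line 1 remove [rmtgu] add [cxae,dcvro] -> 8 lines: wqyi uznkt cxae dcvro nxfe wcsdl trb wgc
Hunk 2: at line 5 remove [wcsdl] add [phtj,mkrji] -> 9 lines: wqyi uznkt cxae dcvro nxfe phtj mkrji trb wgc
Hunk 3: at line 1 remove [uznkt,cxae] add [qop,eoni] -> 9 lines: wqyi qop eoni dcvro nxfe phtj mkrji trb wgc
Final line count: 9

Answer: 9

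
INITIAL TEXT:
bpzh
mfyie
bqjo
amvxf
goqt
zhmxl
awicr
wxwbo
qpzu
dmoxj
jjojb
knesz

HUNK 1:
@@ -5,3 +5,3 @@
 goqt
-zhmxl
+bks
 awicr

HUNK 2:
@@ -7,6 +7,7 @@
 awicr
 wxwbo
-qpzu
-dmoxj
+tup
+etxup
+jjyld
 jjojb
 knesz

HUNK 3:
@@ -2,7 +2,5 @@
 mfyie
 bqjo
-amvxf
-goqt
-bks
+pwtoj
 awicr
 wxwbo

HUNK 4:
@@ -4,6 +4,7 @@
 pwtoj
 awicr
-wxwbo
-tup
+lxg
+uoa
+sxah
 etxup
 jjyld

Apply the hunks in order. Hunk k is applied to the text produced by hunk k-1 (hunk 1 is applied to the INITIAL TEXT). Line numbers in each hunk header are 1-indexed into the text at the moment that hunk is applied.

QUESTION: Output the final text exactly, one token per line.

Answer: bpzh
mfyie
bqjo
pwtoj
awicr
lxg
uoa
sxah
etxup
jjyld
jjojb
knesz

Derivation:
Hunk 1: at line 5 remove [zhmxl] add [bks] -> 12 lines: bpzh mfyie bqjo amvxf goqt bks awicr wxwbo qpzu dmoxj jjojb knesz
Hunk 2: at line 7 remove [qpzu,dmoxj] add [tup,etxup,jjyld] -> 13 lines: bpzh mfyie bqjo amvxf goqt bks awicr wxwbo tup etxup jjyld jjojb knesz
Hunk 3: at line 2 remove [amvxf,goqt,bks] add [pwtoj] -> 11 lines: bpzh mfyie bqjo pwtoj awicr wxwbo tup etxup jjyld jjojb knesz
Hunk 4: at line 4 remove [wxwbo,tup] add [lxg,uoa,sxah] -> 12 lines: bpzh mfyie bqjo pwtoj awicr lxg uoa sxah etxup jjyld jjojb knesz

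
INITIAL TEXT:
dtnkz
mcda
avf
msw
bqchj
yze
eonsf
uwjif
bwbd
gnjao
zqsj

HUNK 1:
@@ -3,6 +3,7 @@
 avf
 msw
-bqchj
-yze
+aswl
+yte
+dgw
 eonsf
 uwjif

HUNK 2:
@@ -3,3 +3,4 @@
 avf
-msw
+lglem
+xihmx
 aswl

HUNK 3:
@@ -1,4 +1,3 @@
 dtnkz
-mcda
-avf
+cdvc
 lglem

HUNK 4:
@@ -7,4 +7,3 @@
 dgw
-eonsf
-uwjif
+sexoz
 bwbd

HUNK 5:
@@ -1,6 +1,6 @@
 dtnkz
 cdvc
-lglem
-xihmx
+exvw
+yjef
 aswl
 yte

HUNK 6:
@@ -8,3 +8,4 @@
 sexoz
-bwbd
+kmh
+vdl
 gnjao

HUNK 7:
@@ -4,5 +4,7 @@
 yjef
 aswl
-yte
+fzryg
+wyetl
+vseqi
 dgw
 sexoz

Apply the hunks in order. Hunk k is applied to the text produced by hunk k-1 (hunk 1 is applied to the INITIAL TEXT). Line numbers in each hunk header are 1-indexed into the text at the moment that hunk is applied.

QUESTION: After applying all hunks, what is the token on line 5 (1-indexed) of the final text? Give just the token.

Answer: aswl

Derivation:
Hunk 1: at line 3 remove [bqchj,yze] add [aswl,yte,dgw] -> 12 lines: dtnkz mcda avf msw aswl yte dgw eonsf uwjif bwbd gnjao zqsj
Hunk 2: at line 3 remove [msw] add [lglem,xihmx] -> 13 lines: dtnkz mcda avf lglem xihmx aswl yte dgw eonsf uwjif bwbd gnjao zqsj
Hunk 3: at line 1 remove [mcda,avf] add [cdvc] -> 12 lines: dtnkz cdvc lglem xihmx aswl yte dgw eonsf uwjif bwbd gnjao zqsj
Hunk 4: at line 7 remove [eonsf,uwjif] add [sexoz] -> 11 lines: dtnkz cdvc lglem xihmx aswl yte dgw sexoz bwbd gnjao zqsj
Hunk 5: at line 1 remove [lglem,xihmx] add [exvw,yjef] -> 11 lines: dtnkz cdvc exvw yjef aswl yte dgw sexoz bwbd gnjao zqsj
Hunk 6: at line 8 remove [bwbd] add [kmh,vdl] -> 12 lines: dtnkz cdvc exvw yjef aswl yte dgw sexoz kmh vdl gnjao zqsj
Hunk 7: at line 4 remove [yte] add [fzryg,wyetl,vseqi] -> 14 lines: dtnkz cdvc exvw yjef aswl fzryg wyetl vseqi dgw sexoz kmh vdl gnjao zqsj
Final line 5: aswl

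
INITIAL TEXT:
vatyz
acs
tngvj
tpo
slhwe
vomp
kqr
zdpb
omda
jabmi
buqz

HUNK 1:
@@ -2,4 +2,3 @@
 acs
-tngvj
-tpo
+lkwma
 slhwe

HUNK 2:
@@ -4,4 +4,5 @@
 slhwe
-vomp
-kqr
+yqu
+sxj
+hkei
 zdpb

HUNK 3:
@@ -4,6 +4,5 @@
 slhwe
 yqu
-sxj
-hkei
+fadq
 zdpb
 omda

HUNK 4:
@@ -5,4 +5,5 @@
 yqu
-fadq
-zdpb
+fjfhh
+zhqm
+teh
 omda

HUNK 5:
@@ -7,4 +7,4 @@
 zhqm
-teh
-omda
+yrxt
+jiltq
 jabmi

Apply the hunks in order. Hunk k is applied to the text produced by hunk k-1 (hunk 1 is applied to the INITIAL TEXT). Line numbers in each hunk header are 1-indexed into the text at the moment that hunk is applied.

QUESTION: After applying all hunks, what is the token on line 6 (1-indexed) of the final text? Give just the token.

Answer: fjfhh

Derivation:
Hunk 1: at line 2 remove [tngvj,tpo] add [lkwma] -> 10 lines: vatyz acs lkwma slhwe vomp kqr zdpb omda jabmi buqz
Hunk 2: at line 4 remove [vomp,kqr] add [yqu,sxj,hkei] -> 11 lines: vatyz acs lkwma slhwe yqu sxj hkei zdpb omda jabmi buqz
Hunk 3: at line 4 remove [sxj,hkei] add [fadq] -> 10 lines: vatyz acs lkwma slhwe yqu fadq zdpb omda jabmi buqz
Hunk 4: at line 5 remove [fadq,zdpb] add [fjfhh,zhqm,teh] -> 11 lines: vatyz acs lkwma slhwe yqu fjfhh zhqm teh omda jabmi buqz
Hunk 5: at line 7 remove [teh,omda] add [yrxt,jiltq] -> 11 lines: vatyz acs lkwma slhwe yqu fjfhh zhqm yrxt jiltq jabmi buqz
Final line 6: fjfhh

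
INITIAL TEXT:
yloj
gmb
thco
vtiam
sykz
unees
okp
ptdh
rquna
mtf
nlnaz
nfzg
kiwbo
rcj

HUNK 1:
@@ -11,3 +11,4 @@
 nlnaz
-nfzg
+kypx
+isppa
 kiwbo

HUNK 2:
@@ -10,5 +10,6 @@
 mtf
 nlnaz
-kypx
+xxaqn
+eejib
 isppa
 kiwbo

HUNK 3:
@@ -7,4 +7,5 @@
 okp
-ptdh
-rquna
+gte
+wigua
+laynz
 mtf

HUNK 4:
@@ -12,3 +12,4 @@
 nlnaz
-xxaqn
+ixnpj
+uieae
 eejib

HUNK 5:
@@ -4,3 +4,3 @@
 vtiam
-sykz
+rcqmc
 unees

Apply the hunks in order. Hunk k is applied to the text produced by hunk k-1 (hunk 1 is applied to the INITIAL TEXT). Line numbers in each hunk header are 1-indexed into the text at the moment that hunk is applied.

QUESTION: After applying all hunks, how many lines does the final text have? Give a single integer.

Answer: 18

Derivation:
Hunk 1: at line 11 remove [nfzg] add [kypx,isppa] -> 15 lines: yloj gmb thco vtiam sykz unees okp ptdh rquna mtf nlnaz kypx isppa kiwbo rcj
Hunk 2: at line 10 remove [kypx] add [xxaqn,eejib] -> 16 lines: yloj gmb thco vtiam sykz unees okp ptdh rquna mtf nlnaz xxaqn eejib isppa kiwbo rcj
Hunk 3: at line 7 remove [ptdh,rquna] add [gte,wigua,laynz] -> 17 lines: yloj gmb thco vtiam sykz unees okp gte wigua laynz mtf nlnaz xxaqn eejib isppa kiwbo rcj
Hunk 4: at line 12 remove [xxaqn] add [ixnpj,uieae] -> 18 lines: yloj gmb thco vtiam sykz unees okp gte wigua laynz mtf nlnaz ixnpj uieae eejib isppa kiwbo rcj
Hunk 5: at line 4 remove [sykz] add [rcqmc] -> 18 lines: yloj gmb thco vtiam rcqmc unees okp gte wigua laynz mtf nlnaz ixnpj uieae eejib isppa kiwbo rcj
Final line count: 18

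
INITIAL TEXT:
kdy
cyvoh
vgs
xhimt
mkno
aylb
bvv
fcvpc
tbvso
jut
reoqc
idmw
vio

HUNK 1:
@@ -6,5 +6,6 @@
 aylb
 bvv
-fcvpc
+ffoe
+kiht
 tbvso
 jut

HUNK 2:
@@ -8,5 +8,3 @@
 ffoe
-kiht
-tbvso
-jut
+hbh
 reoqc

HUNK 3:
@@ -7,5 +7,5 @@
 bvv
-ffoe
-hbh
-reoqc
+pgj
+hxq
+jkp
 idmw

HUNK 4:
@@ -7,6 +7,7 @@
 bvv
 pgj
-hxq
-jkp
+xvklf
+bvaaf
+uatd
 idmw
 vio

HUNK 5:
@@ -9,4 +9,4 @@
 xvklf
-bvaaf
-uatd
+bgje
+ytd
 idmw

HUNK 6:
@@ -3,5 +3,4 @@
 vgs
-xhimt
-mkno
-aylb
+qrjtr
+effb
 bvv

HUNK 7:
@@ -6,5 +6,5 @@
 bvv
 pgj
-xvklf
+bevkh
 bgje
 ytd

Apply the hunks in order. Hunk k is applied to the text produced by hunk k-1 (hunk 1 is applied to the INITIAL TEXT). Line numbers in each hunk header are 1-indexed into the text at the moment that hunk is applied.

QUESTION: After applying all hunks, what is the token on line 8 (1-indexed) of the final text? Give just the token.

Hunk 1: at line 6 remove [fcvpc] add [ffoe,kiht] -> 14 lines: kdy cyvoh vgs xhimt mkno aylb bvv ffoe kiht tbvso jut reoqc idmw vio
Hunk 2: at line 8 remove [kiht,tbvso,jut] add [hbh] -> 12 lines: kdy cyvoh vgs xhimt mkno aylb bvv ffoe hbh reoqc idmw vio
Hunk 3: at line 7 remove [ffoe,hbh,reoqc] add [pgj,hxq,jkp] -> 12 lines: kdy cyvoh vgs xhimt mkno aylb bvv pgj hxq jkp idmw vio
Hunk 4: at line 7 remove [hxq,jkp] add [xvklf,bvaaf,uatd] -> 13 lines: kdy cyvoh vgs xhimt mkno aylb bvv pgj xvklf bvaaf uatd idmw vio
Hunk 5: at line 9 remove [bvaaf,uatd] add [bgje,ytd] -> 13 lines: kdy cyvoh vgs xhimt mkno aylb bvv pgj xvklf bgje ytd idmw vio
Hunk 6: at line 3 remove [xhimt,mkno,aylb] add [qrjtr,effb] -> 12 lines: kdy cyvoh vgs qrjtr effb bvv pgj xvklf bgje ytd idmw vio
Hunk 7: at line 6 remove [xvklf] add [bevkh] -> 12 lines: kdy cyvoh vgs qrjtr effb bvv pgj bevkh bgje ytd idmw vio
Final line 8: bevkh

Answer: bevkh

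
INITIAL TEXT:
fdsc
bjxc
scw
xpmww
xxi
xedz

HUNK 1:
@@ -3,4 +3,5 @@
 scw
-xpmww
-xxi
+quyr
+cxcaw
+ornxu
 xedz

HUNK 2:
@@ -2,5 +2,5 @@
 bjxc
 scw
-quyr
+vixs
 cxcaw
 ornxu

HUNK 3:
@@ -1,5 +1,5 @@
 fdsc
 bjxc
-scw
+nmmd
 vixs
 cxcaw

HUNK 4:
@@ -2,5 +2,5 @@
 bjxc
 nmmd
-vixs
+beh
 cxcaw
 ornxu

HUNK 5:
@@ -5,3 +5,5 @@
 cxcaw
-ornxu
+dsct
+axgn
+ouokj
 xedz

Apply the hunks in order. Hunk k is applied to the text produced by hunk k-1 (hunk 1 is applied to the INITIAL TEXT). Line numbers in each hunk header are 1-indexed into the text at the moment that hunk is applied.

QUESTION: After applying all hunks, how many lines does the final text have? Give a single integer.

Hunk 1: at line 3 remove [xpmww,xxi] add [quyr,cxcaw,ornxu] -> 7 lines: fdsc bjxc scw quyr cxcaw ornxu xedz
Hunk 2: at line 2 remove [quyr] add [vixs] -> 7 lines: fdsc bjxc scw vixs cxcaw ornxu xedz
Hunk 3: at line 1 remove [scw] add [nmmd] -> 7 lines: fdsc bjxc nmmd vixs cxcaw ornxu xedz
Hunk 4: at line 2 remove [vixs] add [beh] -> 7 lines: fdsc bjxc nmmd beh cxcaw ornxu xedz
Hunk 5: at line 5 remove [ornxu] add [dsct,axgn,ouokj] -> 9 lines: fdsc bjxc nmmd beh cxcaw dsct axgn ouokj xedz
Final line count: 9

Answer: 9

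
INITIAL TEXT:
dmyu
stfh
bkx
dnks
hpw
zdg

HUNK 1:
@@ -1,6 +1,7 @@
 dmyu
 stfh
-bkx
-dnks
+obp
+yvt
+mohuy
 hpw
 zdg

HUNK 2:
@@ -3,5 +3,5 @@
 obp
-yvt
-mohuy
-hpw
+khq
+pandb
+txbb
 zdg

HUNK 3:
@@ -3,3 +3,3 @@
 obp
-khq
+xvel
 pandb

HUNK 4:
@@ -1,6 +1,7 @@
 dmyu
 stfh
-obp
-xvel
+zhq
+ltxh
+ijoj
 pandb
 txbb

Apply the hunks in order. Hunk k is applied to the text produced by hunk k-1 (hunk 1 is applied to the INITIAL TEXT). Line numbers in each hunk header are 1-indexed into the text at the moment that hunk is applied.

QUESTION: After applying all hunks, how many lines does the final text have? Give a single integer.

Hunk 1: at line 1 remove [bkx,dnks] add [obp,yvt,mohuy] -> 7 lines: dmyu stfh obp yvt mohuy hpw zdg
Hunk 2: at line 3 remove [yvt,mohuy,hpw] add [khq,pandb,txbb] -> 7 lines: dmyu stfh obp khq pandb txbb zdg
Hunk 3: at line 3 remove [khq] add [xvel] -> 7 lines: dmyu stfh obp xvel pandb txbb zdg
Hunk 4: at line 1 remove [obp,xvel] add [zhq,ltxh,ijoj] -> 8 lines: dmyu stfh zhq ltxh ijoj pandb txbb zdg
Final line count: 8

Answer: 8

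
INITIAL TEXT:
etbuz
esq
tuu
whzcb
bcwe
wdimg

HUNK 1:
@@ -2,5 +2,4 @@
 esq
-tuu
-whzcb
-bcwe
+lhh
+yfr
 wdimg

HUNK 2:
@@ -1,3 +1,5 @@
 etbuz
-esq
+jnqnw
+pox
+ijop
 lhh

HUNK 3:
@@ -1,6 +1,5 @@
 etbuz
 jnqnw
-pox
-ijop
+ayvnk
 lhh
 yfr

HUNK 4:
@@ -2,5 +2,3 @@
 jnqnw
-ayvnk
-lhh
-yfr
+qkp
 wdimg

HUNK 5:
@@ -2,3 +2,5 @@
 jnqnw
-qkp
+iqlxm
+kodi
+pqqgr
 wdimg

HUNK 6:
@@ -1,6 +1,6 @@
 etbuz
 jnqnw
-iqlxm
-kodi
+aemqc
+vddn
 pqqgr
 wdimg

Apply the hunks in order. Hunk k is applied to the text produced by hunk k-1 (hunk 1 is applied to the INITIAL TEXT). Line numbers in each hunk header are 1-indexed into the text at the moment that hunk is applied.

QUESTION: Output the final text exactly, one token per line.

Hunk 1: at line 2 remove [tuu,whzcb,bcwe] add [lhh,yfr] -> 5 lines: etbuz esq lhh yfr wdimg
Hunk 2: at line 1 remove [esq] add [jnqnw,pox,ijop] -> 7 lines: etbuz jnqnw pox ijop lhh yfr wdimg
Hunk 3: at line 1 remove [pox,ijop] add [ayvnk] -> 6 lines: etbuz jnqnw ayvnk lhh yfr wdimg
Hunk 4: at line 2 remove [ayvnk,lhh,yfr] add [qkp] -> 4 lines: etbuz jnqnw qkp wdimg
Hunk 5: at line 2 remove [qkp] add [iqlxm,kodi,pqqgr] -> 6 lines: etbuz jnqnw iqlxm kodi pqqgr wdimg
Hunk 6: at line 1 remove [iqlxm,kodi] add [aemqc,vddn] -> 6 lines: etbuz jnqnw aemqc vddn pqqgr wdimg

Answer: etbuz
jnqnw
aemqc
vddn
pqqgr
wdimg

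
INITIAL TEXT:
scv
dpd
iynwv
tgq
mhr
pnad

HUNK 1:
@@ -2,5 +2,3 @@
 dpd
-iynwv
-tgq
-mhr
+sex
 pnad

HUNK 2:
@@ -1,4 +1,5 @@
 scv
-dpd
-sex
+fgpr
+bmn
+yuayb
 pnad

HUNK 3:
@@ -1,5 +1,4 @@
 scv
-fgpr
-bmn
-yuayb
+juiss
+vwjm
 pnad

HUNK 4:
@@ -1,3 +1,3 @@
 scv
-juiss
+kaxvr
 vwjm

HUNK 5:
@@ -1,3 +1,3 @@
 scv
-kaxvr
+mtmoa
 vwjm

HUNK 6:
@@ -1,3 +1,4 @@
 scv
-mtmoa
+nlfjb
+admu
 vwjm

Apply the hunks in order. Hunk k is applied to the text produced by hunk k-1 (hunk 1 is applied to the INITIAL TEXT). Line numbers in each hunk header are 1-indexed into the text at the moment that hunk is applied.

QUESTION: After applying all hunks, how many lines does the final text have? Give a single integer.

Hunk 1: at line 2 remove [iynwv,tgq,mhr] add [sex] -> 4 lines: scv dpd sex pnad
Hunk 2: at line 1 remove [dpd,sex] add [fgpr,bmn,yuayb] -> 5 lines: scv fgpr bmn yuayb pnad
Hunk 3: at line 1 remove [fgpr,bmn,yuayb] add [juiss,vwjm] -> 4 lines: scv juiss vwjm pnad
Hunk 4: at line 1 remove [juiss] add [kaxvr] -> 4 lines: scv kaxvr vwjm pnad
Hunk 5: at line 1 remove [kaxvr] add [mtmoa] -> 4 lines: scv mtmoa vwjm pnad
Hunk 6: at line 1 remove [mtmoa] add [nlfjb,admu] -> 5 lines: scv nlfjb admu vwjm pnad
Final line count: 5

Answer: 5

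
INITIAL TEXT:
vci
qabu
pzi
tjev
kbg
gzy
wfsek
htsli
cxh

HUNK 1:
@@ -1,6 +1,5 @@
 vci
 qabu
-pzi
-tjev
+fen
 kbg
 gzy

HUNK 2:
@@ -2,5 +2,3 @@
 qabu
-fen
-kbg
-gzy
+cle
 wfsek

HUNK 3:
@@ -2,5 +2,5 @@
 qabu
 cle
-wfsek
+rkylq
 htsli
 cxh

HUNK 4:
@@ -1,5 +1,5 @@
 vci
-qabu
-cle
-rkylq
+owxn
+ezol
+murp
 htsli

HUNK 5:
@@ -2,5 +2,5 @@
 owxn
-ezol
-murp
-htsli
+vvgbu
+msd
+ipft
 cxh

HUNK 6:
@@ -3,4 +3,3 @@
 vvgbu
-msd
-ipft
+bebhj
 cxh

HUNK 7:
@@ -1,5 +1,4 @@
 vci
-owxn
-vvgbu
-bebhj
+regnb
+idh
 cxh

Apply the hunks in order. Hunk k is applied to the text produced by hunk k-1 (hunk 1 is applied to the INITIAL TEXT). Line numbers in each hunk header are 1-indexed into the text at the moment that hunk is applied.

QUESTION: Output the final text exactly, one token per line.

Answer: vci
regnb
idh
cxh

Derivation:
Hunk 1: at line 1 remove [pzi,tjev] add [fen] -> 8 lines: vci qabu fen kbg gzy wfsek htsli cxh
Hunk 2: at line 2 remove [fen,kbg,gzy] add [cle] -> 6 lines: vci qabu cle wfsek htsli cxh
Hunk 3: at line 2 remove [wfsek] add [rkylq] -> 6 lines: vci qabu cle rkylq htsli cxh
Hunk 4: at line 1 remove [qabu,cle,rkylq] add [owxn,ezol,murp] -> 6 lines: vci owxn ezol murp htsli cxh
Hunk 5: at line 2 remove [ezol,murp,htsli] add [vvgbu,msd,ipft] -> 6 lines: vci owxn vvgbu msd ipft cxh
Hunk 6: at line 3 remove [msd,ipft] add [bebhj] -> 5 lines: vci owxn vvgbu bebhj cxh
Hunk 7: at line 1 remove [owxn,vvgbu,bebhj] add [regnb,idh] -> 4 lines: vci regnb idh cxh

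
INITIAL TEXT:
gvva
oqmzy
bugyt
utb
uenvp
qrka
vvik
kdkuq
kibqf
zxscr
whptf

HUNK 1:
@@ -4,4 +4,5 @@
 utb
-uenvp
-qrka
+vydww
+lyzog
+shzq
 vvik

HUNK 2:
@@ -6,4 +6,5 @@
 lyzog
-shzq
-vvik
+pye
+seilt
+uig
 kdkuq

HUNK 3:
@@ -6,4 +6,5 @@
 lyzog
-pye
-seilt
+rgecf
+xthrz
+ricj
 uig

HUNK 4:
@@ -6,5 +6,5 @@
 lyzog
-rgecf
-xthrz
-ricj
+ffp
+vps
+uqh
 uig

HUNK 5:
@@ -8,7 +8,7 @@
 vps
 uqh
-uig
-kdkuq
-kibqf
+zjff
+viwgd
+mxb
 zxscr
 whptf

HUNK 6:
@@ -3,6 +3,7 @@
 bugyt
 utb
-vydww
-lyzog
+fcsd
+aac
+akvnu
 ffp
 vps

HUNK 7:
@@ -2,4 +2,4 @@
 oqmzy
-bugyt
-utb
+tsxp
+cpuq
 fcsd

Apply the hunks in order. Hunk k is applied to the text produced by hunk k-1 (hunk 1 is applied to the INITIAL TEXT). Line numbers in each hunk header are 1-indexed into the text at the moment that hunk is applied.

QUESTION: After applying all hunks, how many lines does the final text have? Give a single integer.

Hunk 1: at line 4 remove [uenvp,qrka] add [vydww,lyzog,shzq] -> 12 lines: gvva oqmzy bugyt utb vydww lyzog shzq vvik kdkuq kibqf zxscr whptf
Hunk 2: at line 6 remove [shzq,vvik] add [pye,seilt,uig] -> 13 lines: gvva oqmzy bugyt utb vydww lyzog pye seilt uig kdkuq kibqf zxscr whptf
Hunk 3: at line 6 remove [pye,seilt] add [rgecf,xthrz,ricj] -> 14 lines: gvva oqmzy bugyt utb vydww lyzog rgecf xthrz ricj uig kdkuq kibqf zxscr whptf
Hunk 4: at line 6 remove [rgecf,xthrz,ricj] add [ffp,vps,uqh] -> 14 lines: gvva oqmzy bugyt utb vydww lyzog ffp vps uqh uig kdkuq kibqf zxscr whptf
Hunk 5: at line 8 remove [uig,kdkuq,kibqf] add [zjff,viwgd,mxb] -> 14 lines: gvva oqmzy bugyt utb vydww lyzog ffp vps uqh zjff viwgd mxb zxscr whptf
Hunk 6: at line 3 remove [vydww,lyzog] add [fcsd,aac,akvnu] -> 15 lines: gvva oqmzy bugyt utb fcsd aac akvnu ffp vps uqh zjff viwgd mxb zxscr whptf
Hunk 7: at line 2 remove [bugyt,utb] add [tsxp,cpuq] -> 15 lines: gvva oqmzy tsxp cpuq fcsd aac akvnu ffp vps uqh zjff viwgd mxb zxscr whptf
Final line count: 15

Answer: 15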